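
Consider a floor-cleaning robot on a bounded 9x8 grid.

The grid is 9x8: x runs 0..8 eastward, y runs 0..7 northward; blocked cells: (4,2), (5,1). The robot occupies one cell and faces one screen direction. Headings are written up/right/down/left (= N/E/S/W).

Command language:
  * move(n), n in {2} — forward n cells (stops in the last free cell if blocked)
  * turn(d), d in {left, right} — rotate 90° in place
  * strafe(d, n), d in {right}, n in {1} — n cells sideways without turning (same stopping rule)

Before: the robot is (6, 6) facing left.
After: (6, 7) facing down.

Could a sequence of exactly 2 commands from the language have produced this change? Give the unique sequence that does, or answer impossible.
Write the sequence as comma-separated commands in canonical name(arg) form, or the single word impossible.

strafe(right, 1), turn(left)

key: position moved to (6,7) AND the heading swung to S — translation plus rotation needed
from: (6, 6) facing left
t=1 strafe(right, 1) ⇒ (6, 7) facing left
t=2 turn(left) ⇒ (6, 7) facing down
all 16 alternatives checked — unique.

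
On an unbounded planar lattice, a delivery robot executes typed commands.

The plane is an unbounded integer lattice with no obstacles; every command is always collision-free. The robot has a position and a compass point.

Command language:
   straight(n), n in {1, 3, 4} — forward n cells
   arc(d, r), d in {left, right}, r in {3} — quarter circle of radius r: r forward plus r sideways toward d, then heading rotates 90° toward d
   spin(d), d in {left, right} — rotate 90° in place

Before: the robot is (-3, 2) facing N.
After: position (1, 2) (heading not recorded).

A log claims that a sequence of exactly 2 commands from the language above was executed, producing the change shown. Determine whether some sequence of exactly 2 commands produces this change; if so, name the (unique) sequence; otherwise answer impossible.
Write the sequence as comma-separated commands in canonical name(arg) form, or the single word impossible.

key: running straight(4) before spin(right) would end elsewhere — order is forced
from: (-3, 2) facing N
1. spin(right) → (-3, 2) facing E
2. straight(4) → (1, 2) facing E
uniquely the one of 49 2-step routes that fits.

spin(right), straight(4)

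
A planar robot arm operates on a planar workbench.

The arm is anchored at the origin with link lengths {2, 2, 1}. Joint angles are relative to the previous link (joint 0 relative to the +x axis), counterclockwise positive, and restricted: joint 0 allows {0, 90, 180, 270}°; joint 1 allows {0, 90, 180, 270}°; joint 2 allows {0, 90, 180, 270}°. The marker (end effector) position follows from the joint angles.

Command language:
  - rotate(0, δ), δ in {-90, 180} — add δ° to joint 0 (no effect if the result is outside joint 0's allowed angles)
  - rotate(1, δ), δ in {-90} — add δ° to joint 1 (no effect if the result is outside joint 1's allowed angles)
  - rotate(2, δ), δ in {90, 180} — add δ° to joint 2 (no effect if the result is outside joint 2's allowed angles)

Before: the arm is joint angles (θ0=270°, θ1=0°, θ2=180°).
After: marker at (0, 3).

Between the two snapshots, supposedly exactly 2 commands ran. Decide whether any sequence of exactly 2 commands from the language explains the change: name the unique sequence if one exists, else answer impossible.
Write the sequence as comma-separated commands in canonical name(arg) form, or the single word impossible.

start: joint angles (θ0=270°, θ1=0°, θ2=180°)
1. rotate(0, -90) → joint angles (θ0=180°, θ1=0°, θ2=180°)
2. rotate(0, -90) → joint angles (θ0=90°, θ1=0°, θ2=180°)
all 25 alternatives checked — unique.

rotate(0, -90), rotate(0, -90)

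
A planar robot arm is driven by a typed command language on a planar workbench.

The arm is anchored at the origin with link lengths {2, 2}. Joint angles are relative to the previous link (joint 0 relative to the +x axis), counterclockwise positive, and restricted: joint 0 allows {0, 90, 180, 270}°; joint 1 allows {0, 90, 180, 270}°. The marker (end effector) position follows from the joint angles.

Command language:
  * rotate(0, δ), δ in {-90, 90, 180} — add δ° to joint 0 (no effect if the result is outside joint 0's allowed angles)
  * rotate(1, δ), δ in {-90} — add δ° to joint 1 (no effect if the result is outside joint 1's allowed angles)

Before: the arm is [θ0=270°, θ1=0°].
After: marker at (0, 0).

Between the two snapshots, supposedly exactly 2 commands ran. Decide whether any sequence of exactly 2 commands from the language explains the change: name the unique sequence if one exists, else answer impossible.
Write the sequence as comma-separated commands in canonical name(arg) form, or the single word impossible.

initial: [θ0=270°, θ1=0°]
1. rotate(1, -90) → [θ0=270°, θ1=270°]
2. rotate(1, -90) → [θ0=270°, θ1=180°]
uniquely the one of 16 2-step routes that fits.

rotate(1, -90), rotate(1, -90)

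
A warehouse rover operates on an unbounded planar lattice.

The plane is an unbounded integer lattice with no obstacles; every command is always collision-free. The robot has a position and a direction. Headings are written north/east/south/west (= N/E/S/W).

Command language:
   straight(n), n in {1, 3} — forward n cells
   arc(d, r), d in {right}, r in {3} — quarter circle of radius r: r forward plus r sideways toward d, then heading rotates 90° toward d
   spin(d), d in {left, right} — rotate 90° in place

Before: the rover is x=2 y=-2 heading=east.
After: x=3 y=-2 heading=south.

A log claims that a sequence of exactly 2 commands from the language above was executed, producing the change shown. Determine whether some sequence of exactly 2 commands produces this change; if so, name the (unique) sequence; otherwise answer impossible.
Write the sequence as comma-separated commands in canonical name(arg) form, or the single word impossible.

straight(1), spin(right)

key: position moved to (3,-2) AND the heading swung to S — translation plus rotation needed
from: x=2 y=-2 heading=east
[1] after straight(1): x=3 y=-2 heading=east
[2] after spin(right): x=3 y=-2 heading=south
no other 2-command option fits: unique.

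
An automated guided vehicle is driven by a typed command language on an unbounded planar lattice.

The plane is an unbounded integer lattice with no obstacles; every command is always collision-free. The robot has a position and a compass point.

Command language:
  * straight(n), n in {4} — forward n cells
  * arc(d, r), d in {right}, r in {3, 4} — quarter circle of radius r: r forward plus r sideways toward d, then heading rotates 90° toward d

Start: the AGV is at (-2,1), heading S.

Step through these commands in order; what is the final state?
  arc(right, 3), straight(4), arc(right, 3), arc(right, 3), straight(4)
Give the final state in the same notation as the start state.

at (-5,4), heading E

from: at (-2,1), heading S
step 1 (arc(right, 3)): at (-5,-2), heading W
step 2 (straight(4)): at (-9,-2), heading W
step 3 (arc(right, 3)): at (-12,1), heading N
step 4 (arc(right, 3)): at (-9,4), heading E
step 5 (straight(4)): at (-5,4), heading E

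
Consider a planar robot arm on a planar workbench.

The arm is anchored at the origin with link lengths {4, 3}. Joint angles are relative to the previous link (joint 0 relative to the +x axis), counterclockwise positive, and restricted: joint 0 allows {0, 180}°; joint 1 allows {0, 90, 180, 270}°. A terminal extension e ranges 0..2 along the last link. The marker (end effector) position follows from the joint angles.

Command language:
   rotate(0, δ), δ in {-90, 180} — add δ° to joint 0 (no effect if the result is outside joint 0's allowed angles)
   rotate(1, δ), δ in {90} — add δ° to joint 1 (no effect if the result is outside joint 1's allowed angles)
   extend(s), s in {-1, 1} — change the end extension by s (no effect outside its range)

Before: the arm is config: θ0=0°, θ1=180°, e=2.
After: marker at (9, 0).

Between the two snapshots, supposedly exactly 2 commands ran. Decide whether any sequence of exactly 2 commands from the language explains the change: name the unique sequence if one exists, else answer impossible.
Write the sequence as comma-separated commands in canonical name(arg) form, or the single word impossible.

begin: config: θ0=0°, θ1=180°, e=2
1. rotate(1, 90) → config: θ0=0°, θ1=270°, e=2
2. rotate(1, 90) → config: θ0=0°, θ1=0°, e=2
all 25 alternatives checked — unique.

rotate(1, 90), rotate(1, 90)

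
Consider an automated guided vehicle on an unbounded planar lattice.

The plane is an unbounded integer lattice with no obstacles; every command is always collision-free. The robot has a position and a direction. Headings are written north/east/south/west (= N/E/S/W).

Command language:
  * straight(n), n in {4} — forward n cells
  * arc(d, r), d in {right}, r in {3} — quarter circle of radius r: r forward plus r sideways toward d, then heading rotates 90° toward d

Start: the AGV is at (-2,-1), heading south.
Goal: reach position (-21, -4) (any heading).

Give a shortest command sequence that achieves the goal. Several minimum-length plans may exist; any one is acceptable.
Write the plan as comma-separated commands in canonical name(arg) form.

start: at (-2,-1), heading south
t=1 arc(right, 3) ⇒ at (-5,-4), heading west
t=2 straight(4) ⇒ at (-9,-4), heading west
t=3 straight(4) ⇒ at (-13,-4), heading west
t=4 straight(4) ⇒ at (-17,-4), heading west
t=5 straight(4) ⇒ at (-21,-4), heading west
nothing shorter than 5 reaches the goal.

arc(right, 3), straight(4), straight(4), straight(4), straight(4)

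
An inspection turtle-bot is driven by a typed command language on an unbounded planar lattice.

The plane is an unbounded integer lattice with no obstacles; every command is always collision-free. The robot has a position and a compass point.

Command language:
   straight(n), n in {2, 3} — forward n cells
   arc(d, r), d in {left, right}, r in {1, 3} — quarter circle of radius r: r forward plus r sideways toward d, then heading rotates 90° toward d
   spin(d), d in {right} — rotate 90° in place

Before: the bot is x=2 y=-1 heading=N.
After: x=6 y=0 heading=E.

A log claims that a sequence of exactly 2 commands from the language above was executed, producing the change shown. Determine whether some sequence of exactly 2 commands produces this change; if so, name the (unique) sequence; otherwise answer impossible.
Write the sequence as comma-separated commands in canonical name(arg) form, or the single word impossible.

arc(right, 1), straight(3)

key: running straight(3) before arc(right, 1) would end elsewhere — order is forced
initial: x=2 y=-1 heading=N
[1] after arc(right, 1): x=3 y=0 heading=E
[2] after straight(3): x=6 y=0 heading=E
no rival 2-sequence matches.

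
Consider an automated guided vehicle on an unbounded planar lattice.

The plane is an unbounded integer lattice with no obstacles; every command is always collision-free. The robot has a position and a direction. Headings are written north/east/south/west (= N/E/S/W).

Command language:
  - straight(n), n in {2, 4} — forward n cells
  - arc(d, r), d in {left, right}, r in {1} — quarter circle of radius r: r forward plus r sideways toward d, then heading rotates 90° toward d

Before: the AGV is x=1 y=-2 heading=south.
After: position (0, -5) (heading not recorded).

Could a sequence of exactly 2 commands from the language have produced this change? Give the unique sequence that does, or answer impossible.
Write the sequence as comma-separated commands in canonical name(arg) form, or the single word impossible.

straight(2), arc(right, 1)

key: order matters: swapping straight(2) and arc(right, 1) lands elsewhere
start: x=1 y=-2 heading=south
[1] after straight(2): x=1 y=-4 heading=south
[2] after arc(right, 1): x=0 y=-5 heading=west
no rival 2-sequence matches.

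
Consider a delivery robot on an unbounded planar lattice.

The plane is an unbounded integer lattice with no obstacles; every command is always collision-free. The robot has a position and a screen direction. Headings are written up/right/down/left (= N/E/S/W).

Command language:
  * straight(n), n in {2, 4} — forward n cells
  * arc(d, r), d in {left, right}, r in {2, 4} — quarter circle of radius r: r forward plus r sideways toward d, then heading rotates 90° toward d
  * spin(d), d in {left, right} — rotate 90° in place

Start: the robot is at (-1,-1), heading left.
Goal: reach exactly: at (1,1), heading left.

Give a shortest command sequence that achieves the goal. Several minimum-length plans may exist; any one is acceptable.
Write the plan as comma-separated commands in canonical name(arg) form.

initial: at (-1,-1), heading left
[1] after arc(left, 2): at (-3,-3), heading down
[2] after arc(left, 2): at (-1,-5), heading right
[3] after arc(left, 4): at (3,-1), heading up
[4] after arc(left, 2): at (1,1), heading left
shorter routes all fall short; 4 is best.

arc(left, 2), arc(left, 2), arc(left, 4), arc(left, 2)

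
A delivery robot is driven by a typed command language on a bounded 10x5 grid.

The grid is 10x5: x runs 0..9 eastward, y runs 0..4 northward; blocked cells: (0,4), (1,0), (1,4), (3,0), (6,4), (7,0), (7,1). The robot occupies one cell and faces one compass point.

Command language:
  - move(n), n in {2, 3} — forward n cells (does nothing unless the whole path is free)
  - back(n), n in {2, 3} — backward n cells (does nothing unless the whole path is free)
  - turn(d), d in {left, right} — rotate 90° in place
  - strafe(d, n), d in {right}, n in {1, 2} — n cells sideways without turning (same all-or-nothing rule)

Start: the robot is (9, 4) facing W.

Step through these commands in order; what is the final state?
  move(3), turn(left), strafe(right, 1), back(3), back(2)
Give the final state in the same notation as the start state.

(8, 4) facing S

start: (9, 4) facing W
step 1 (move(3)): (9, 4) facing W
step 2 (turn(left)): (9, 4) facing S
step 3 (strafe(right, 1)): (8, 4) facing S
step 4 (back(3)): (8, 4) facing S
step 5 (back(2)): (8, 4) facing S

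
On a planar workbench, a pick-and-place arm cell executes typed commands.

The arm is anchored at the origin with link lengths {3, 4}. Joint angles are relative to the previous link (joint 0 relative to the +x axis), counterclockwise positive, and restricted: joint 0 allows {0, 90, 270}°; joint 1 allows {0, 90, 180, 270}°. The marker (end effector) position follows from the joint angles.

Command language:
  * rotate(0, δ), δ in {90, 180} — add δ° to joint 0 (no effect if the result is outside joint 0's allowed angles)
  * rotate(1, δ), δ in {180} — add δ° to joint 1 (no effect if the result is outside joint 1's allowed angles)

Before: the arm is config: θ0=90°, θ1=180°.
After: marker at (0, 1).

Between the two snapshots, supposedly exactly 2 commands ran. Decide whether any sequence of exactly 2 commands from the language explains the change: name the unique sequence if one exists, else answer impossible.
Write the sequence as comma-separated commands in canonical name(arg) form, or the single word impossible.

rotate(0, 90), rotate(0, 180)

key: running rotate(0, 180) before rotate(0, 90) would end elsewhere — order is forced
from: config: θ0=90°, θ1=180°
[1] after rotate(0, 90): config: θ0=90°, θ1=180°
[2] after rotate(0, 180): config: θ0=270°, θ1=180°
no rival 2-sequence matches.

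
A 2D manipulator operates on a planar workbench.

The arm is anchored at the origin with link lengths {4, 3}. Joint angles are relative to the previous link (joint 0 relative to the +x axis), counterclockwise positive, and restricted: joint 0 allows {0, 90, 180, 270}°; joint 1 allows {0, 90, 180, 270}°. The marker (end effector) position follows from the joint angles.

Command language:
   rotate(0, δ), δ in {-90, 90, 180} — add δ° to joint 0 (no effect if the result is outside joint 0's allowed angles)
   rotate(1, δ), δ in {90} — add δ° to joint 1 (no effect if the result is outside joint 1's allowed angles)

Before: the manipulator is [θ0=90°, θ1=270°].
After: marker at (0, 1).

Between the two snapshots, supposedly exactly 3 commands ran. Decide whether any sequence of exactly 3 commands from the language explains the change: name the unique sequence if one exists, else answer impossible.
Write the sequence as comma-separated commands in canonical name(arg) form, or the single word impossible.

start: [θ0=90°, θ1=270°]
1. rotate(1, 90) → [θ0=90°, θ1=0°]
2. rotate(1, 90) → [θ0=90°, θ1=90°]
3. rotate(1, 90) → [θ0=90°, θ1=180°]
no rival 3-sequence matches.

rotate(1, 90), rotate(1, 90), rotate(1, 90)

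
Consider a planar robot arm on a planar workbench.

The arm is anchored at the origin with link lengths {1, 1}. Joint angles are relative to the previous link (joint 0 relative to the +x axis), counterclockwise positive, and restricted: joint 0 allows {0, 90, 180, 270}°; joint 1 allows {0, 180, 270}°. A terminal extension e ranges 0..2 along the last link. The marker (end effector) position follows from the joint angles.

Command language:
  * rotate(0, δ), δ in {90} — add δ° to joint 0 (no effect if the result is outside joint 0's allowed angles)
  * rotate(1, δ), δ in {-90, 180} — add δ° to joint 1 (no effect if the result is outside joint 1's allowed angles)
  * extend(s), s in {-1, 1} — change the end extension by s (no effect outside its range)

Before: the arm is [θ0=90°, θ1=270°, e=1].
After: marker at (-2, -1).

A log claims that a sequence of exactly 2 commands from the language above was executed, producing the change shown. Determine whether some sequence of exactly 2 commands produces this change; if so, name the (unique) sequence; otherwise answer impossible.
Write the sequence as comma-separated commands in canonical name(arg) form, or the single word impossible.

rotate(0, 90), rotate(0, 90)

from: [θ0=90°, θ1=270°, e=1]
1. rotate(0, 90) → [θ0=180°, θ1=270°, e=1]
2. rotate(0, 90) → [θ0=270°, θ1=270°, e=1]
no other 2-command option fits: unique.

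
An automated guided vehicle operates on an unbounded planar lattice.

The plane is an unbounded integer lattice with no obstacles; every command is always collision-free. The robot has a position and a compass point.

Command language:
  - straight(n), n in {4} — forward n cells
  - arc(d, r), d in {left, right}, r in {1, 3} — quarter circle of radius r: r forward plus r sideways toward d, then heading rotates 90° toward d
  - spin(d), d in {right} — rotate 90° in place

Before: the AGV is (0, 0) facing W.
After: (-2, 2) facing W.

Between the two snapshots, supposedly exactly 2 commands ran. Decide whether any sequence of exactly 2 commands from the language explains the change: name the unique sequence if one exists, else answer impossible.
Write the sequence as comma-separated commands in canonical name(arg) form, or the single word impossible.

key: running arc(left, 1) before arc(right, 1) would end elsewhere — order is forced
t0: (0, 0) facing W
[1] after arc(right, 1): (-1, 1) facing N
[2] after arc(left, 1): (-2, 2) facing W
all 36 alternatives checked — unique.

arc(right, 1), arc(left, 1)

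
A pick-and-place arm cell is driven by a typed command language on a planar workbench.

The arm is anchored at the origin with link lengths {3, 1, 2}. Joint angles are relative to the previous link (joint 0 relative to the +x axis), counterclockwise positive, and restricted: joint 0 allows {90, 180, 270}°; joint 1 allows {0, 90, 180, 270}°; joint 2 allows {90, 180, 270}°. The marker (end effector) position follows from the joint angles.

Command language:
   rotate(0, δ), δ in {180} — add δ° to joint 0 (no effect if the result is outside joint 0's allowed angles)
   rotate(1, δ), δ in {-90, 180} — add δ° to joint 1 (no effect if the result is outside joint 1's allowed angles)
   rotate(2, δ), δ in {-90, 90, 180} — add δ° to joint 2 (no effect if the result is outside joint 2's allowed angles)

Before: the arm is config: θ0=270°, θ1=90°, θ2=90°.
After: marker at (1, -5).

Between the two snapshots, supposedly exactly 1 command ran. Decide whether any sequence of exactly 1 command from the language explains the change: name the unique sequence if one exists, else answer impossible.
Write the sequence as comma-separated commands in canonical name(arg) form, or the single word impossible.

rotate(2, 180)

start: config: θ0=270°, θ1=90°, θ2=90°
[1] after rotate(2, 180): config: θ0=270°, θ1=90°, θ2=270°
no other 1-command option fits: unique.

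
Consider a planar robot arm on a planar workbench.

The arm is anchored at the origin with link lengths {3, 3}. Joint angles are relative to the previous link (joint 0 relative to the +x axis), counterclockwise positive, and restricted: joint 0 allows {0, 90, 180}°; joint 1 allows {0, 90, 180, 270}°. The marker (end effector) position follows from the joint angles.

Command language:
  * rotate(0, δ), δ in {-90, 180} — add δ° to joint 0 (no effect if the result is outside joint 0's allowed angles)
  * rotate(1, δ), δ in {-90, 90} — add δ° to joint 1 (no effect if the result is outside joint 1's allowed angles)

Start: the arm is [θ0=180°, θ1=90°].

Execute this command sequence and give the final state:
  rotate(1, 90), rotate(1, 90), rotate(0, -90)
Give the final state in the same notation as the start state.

[θ0=90°, θ1=270°]

initial: [θ0=180°, θ1=90°]
t=1 rotate(1, 90) ⇒ [θ0=180°, θ1=180°]
t=2 rotate(1, 90) ⇒ [θ0=180°, θ1=270°]
t=3 rotate(0, -90) ⇒ [θ0=90°, θ1=270°]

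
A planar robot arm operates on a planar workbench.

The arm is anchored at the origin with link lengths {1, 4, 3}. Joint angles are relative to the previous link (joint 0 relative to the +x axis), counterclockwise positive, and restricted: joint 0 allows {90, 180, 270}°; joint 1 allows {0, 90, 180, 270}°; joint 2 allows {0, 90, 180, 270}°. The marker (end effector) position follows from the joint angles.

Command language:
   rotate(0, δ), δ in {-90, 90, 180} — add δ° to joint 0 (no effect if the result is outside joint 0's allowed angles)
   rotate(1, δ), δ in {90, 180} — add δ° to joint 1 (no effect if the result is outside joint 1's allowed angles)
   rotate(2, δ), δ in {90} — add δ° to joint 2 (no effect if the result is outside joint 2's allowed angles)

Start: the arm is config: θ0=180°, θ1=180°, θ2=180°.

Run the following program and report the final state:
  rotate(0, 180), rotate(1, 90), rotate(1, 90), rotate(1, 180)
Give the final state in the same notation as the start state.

initial: config: θ0=180°, θ1=180°, θ2=180°
[1] after rotate(0, 180): config: θ0=180°, θ1=180°, θ2=180°
[2] after rotate(1, 90): config: θ0=180°, θ1=270°, θ2=180°
[3] after rotate(1, 90): config: θ0=180°, θ1=0°, θ2=180°
[4] after rotate(1, 180): config: θ0=180°, θ1=180°, θ2=180°

config: θ0=180°, θ1=180°, θ2=180°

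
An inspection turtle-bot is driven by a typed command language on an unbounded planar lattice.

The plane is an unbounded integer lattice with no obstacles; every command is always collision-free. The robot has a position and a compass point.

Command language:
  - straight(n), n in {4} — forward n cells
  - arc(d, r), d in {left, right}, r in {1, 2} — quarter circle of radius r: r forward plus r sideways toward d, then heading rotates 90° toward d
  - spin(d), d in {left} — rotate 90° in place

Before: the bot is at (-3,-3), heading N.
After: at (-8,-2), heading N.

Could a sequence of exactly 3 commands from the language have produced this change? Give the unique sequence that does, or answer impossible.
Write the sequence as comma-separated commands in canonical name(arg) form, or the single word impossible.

key: running arc(right, 1) before spin(left) would end elsewhere — order is forced
begin: at (-3,-3), heading N
[1] after spin(left): at (-3,-3), heading W
[2] after straight(4): at (-7,-3), heading W
[3] after arc(right, 1): at (-8,-2), heading N
uniquely the one of 216 3-step routes that fits.

spin(left), straight(4), arc(right, 1)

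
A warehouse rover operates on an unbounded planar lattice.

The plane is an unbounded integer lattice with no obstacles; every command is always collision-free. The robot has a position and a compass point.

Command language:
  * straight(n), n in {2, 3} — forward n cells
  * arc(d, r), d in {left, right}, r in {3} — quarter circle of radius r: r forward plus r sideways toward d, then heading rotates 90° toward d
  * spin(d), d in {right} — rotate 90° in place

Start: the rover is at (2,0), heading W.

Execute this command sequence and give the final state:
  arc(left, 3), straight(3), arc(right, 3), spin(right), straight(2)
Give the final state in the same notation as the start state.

at (-4,-7), heading N

t0: at (2,0), heading W
step 1 (arc(left, 3)): at (-1,-3), heading S
step 2 (straight(3)): at (-1,-6), heading S
step 3 (arc(right, 3)): at (-4,-9), heading W
step 4 (spin(right)): at (-4,-9), heading N
step 5 (straight(2)): at (-4,-7), heading N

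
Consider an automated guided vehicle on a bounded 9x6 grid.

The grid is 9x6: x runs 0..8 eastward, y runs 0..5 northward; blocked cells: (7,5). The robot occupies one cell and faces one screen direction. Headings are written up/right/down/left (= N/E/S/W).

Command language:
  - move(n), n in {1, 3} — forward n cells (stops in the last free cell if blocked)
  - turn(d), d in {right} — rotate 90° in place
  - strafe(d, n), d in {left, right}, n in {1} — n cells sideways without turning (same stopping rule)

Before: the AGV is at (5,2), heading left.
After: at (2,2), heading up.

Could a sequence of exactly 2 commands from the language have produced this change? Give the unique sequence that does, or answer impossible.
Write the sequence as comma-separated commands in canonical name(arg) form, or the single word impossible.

move(3), turn(right)

key: cell and facing (now N) both changed — the 2 commands mix motion and turning
t0: at (5,2), heading left
[1] after move(3): at (2,2), heading left
[2] after turn(right): at (2,2), heading up
no rival 2-sequence matches.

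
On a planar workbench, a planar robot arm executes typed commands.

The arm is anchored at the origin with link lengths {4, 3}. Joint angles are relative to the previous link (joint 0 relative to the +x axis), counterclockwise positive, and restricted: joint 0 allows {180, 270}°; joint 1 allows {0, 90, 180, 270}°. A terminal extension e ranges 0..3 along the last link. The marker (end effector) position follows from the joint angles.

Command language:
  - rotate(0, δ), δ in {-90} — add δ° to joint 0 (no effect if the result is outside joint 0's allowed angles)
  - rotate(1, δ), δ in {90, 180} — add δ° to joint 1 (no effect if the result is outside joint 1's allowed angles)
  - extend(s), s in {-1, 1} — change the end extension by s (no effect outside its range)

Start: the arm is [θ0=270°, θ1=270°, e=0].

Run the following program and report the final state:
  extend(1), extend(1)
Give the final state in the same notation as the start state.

[θ0=270°, θ1=270°, e=2]

t0: [θ0=270°, θ1=270°, e=0]
step 1 (extend(1)): [θ0=270°, θ1=270°, e=1]
step 2 (extend(1)): [θ0=270°, θ1=270°, e=2]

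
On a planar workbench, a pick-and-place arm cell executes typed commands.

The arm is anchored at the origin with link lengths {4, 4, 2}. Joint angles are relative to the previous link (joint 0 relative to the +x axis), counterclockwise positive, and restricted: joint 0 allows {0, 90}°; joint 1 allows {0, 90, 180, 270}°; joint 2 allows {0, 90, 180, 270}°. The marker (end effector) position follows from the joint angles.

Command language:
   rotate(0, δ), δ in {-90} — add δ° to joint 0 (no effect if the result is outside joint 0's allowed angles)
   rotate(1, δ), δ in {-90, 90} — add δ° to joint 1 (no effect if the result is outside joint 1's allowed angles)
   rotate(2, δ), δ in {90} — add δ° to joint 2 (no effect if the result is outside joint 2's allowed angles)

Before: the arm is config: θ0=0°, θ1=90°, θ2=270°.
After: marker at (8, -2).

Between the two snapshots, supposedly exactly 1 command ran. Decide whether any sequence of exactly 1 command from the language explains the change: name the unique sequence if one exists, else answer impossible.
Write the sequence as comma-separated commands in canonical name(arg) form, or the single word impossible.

initial: config: θ0=0°, θ1=90°, θ2=270°
t=1 rotate(1, -90) ⇒ config: θ0=0°, θ1=0°, θ2=270°
no other 1-command option fits: unique.

rotate(1, -90)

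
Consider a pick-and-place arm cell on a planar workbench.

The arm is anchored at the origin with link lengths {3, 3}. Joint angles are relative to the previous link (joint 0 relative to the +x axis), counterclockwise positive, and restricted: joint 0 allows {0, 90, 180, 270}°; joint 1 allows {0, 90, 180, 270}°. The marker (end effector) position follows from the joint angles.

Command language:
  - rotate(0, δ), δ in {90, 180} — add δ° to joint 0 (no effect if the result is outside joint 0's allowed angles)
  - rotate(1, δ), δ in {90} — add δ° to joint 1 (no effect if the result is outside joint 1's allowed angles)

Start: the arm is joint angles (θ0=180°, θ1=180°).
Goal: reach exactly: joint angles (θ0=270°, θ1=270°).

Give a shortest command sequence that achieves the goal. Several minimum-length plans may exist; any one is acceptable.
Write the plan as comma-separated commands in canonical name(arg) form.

rotate(1, 90), rotate(0, 90)

initial: joint angles (θ0=180°, θ1=180°)
step 1 (rotate(1, 90)): joint angles (θ0=180°, θ1=270°)
step 2 (rotate(0, 90)): joint angles (θ0=270°, θ1=270°)
shorter routes all fall short; 2 is best.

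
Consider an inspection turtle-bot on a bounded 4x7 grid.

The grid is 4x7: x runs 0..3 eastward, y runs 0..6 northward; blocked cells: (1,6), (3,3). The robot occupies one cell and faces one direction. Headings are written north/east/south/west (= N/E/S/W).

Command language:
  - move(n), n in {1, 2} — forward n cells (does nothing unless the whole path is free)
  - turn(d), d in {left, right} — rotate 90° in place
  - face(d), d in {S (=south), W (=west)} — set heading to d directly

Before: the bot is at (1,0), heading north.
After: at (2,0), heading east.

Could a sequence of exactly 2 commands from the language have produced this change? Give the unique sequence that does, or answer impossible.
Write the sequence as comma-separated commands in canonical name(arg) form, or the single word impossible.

turn(right), move(1)

key: position moved to (2,0) AND the heading swung to E — translation plus rotation needed
begin: at (1,0), heading north
t=1 turn(right) ⇒ at (1,0), heading east
t=2 move(1) ⇒ at (2,0), heading east
all 36 alternatives checked — unique.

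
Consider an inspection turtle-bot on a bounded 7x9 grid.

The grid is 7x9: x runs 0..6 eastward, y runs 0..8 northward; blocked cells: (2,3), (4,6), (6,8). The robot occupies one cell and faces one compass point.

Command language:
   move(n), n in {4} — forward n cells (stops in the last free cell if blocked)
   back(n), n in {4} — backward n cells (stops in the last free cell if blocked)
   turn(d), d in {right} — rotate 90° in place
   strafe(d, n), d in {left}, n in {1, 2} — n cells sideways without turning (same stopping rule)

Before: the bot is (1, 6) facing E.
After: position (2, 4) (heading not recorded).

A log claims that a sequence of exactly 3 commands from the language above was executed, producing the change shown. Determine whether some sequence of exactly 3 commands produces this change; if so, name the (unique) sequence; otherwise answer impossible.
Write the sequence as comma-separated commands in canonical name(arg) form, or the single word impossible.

key: move(4) is stopped early by the blocked cell at (2,3)
start: (1, 6) facing E
1. turn(right) → (1, 6) facing S
2. strafe(left, 1) → (2, 6) facing S
3. move(4) → (2, 4) facing S
uniquely the one of 125 3-step routes that fits.

turn(right), strafe(left, 1), move(4)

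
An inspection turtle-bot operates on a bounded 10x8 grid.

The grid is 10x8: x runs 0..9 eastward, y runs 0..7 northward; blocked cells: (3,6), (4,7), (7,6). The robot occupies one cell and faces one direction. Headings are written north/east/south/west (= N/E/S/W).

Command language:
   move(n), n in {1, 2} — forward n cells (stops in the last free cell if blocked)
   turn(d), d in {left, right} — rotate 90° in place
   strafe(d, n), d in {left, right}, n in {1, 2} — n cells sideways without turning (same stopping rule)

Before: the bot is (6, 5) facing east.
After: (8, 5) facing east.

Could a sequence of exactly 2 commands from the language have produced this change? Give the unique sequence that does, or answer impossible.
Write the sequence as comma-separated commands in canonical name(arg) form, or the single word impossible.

move(1), move(1)

key: heading stays E — no command in the sequence turns
t0: (6, 5) facing east
t=1 move(1) ⇒ (7, 5) facing east
t=2 move(1) ⇒ (8, 5) facing east
no rival 2-sequence matches.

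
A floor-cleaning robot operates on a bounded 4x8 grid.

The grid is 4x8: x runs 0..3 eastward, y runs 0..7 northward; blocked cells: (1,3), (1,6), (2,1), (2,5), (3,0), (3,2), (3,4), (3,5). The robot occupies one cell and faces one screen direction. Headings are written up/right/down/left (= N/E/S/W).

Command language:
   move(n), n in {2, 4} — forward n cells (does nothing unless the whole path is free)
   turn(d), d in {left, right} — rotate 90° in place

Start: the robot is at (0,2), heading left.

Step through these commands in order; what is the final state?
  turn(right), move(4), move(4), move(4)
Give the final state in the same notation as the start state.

at (0,6), heading up

initial: at (0,2), heading left
step 1 (turn(right)): at (0,2), heading up
step 2 (move(4)): at (0,6), heading up
step 3 (move(4)): at (0,6), heading up
step 4 (move(4)): at (0,6), heading up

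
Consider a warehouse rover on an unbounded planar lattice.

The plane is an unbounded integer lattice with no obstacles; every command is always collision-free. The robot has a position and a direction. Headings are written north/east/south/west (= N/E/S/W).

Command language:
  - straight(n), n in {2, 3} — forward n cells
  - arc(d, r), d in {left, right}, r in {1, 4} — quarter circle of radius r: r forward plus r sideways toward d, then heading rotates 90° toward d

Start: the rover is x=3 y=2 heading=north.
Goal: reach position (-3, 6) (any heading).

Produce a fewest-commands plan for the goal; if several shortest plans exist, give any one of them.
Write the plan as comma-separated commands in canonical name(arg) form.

t0: x=3 y=2 heading=north
1. arc(left, 4) → x=-1 y=6 heading=west
2. straight(2) → x=-3 y=6 heading=west
nothing shorter than 2 reaches the goal.

arc(left, 4), straight(2)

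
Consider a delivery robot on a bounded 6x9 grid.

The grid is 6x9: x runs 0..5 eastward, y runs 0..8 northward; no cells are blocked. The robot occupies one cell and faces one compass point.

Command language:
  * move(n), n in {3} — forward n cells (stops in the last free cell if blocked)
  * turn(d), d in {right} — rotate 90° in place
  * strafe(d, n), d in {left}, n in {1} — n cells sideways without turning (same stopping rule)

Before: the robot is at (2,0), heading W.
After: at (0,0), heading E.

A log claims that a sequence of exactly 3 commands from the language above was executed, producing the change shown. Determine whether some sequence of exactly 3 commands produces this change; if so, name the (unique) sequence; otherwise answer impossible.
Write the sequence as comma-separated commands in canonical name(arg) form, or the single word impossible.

move(3), turn(right), turn(right)

key: move(3) runs into the grid edge before its full distance
start: at (2,0), heading W
1. move(3) → at (0,0), heading W
2. turn(right) → at (0,0), heading N
3. turn(right) → at (0,0), heading E
all 27 alternatives checked — unique.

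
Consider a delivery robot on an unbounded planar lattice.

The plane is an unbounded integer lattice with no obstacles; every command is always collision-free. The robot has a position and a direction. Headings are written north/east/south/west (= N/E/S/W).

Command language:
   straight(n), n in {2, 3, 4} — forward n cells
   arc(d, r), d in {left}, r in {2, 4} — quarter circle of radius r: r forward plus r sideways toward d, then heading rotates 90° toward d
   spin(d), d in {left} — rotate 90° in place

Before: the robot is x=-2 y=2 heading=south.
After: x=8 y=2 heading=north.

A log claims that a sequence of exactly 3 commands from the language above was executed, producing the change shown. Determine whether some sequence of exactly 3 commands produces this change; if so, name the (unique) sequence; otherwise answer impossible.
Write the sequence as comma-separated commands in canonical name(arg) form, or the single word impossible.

key: position moved to (8,2) AND the heading swung to N — translation plus rotation needed
initial: x=-2 y=2 heading=south
1. arc(left, 4) → x=2 y=-2 heading=east
2. straight(2) → x=4 y=-2 heading=east
3. arc(left, 4) → x=8 y=2 heading=north
no rival 3-sequence matches.

arc(left, 4), straight(2), arc(left, 4)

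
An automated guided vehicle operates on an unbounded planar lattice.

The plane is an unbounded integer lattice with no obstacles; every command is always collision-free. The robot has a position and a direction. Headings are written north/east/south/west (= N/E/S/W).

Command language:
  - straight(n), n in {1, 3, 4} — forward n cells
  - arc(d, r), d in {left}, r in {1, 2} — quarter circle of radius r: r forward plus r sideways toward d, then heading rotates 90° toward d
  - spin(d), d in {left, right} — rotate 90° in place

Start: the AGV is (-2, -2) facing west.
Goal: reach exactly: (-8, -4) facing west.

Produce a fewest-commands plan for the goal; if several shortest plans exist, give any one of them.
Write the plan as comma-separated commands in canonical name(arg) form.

straight(4), arc(left, 2), spin(right)

initial: (-2, -2) facing west
1. straight(4) → (-6, -2) facing west
2. arc(left, 2) → (-8, -4) facing south
3. spin(right) → (-8, -4) facing west
shorter routes all fall short; 3 is best.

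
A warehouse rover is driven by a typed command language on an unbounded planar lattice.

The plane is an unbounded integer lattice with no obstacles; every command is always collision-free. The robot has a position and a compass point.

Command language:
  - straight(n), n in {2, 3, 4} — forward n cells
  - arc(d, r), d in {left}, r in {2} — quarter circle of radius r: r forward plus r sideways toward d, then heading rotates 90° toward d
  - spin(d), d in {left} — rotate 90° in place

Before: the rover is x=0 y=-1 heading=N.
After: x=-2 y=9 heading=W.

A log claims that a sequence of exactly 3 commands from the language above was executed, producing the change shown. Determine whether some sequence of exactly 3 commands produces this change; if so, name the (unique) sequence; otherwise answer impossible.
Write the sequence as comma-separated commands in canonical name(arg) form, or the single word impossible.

key: running arc(left, 2) before straight(4) would end elsewhere — order is forced
begin: x=0 y=-1 heading=N
step 1 (straight(4)): x=0 y=3 heading=N
step 2 (straight(4)): x=0 y=7 heading=N
step 3 (arc(left, 2)): x=-2 y=9 heading=W
no other 3-command option fits: unique.

straight(4), straight(4), arc(left, 2)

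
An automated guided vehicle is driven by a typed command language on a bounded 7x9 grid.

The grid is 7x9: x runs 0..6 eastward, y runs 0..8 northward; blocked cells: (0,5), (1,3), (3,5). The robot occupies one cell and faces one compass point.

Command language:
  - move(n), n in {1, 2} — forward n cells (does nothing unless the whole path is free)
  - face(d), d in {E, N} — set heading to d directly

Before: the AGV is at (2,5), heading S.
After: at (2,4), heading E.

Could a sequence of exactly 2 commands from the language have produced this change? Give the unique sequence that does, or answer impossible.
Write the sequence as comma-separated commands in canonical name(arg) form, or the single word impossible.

move(1), face(E)

key: order matters: swapping move(1) and face(E) lands elsewhere
begin: at (2,5), heading S
step 1 (move(1)): at (2,4), heading S
step 2 (face(E)): at (2,4), heading E
all 16 alternatives checked — unique.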